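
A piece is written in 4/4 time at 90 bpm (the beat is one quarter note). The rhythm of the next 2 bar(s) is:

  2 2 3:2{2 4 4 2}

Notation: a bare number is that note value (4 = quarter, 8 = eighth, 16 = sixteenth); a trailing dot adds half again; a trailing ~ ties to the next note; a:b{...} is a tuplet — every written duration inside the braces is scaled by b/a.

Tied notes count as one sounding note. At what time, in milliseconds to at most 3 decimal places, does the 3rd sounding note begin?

note 3 onset = 4b = 2666.667ms

1. 0.0ms @ 0 + 1333.333ms (2)
2. 1333.333ms @ 2 + 1333.333ms (2)
3. 2666.667ms @ 4 + 888.889ms (4/3)
4. 3555.556ms @ 16/3 + 444.444ms (2/3)
5. 4000.0ms @ 6 + 444.444ms (2/3)
6. 4444.444ms @ 20/3 + 888.889ms (4/3)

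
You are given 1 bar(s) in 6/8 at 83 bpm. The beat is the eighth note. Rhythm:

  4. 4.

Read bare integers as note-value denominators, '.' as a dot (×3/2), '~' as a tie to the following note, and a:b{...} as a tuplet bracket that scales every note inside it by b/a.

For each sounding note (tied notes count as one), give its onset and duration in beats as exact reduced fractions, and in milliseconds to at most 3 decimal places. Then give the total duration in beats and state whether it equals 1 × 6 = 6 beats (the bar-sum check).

1) 0.0ms=0b +2168.675ms=3b
2) 2168.675ms=3b +2168.675ms=3b
Σ=6b of 6 (83bpm 6/8) — PASS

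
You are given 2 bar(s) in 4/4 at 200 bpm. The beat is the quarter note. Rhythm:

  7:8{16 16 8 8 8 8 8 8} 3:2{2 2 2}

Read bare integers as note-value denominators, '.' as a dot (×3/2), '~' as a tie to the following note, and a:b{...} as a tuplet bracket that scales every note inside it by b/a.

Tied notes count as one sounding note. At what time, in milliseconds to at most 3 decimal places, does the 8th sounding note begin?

1. 0.0ms @ 0 + 85.714ms (2/7)
2. 85.714ms @ 2/7 + 85.714ms (2/7)
3. 171.429ms @ 4/7 + 171.429ms (4/7)
4. 342.857ms @ 8/7 + 171.429ms (4/7)
5. 514.286ms @ 12/7 + 171.429ms (4/7)
6. 685.714ms @ 16/7 + 171.429ms (4/7)
7. 857.143ms @ 20/7 + 171.429ms (4/7)
8. 1028.571ms @ 24/7 + 171.429ms (4/7)
9. 1200.0ms @ 4 + 400.0ms (4/3)
10. 1600.0ms @ 16/3 + 400.0ms (4/3)
11. 2000.0ms @ 20/3 + 400.0ms (4/3)

note 8 onset = 24/7b = 1028.571ms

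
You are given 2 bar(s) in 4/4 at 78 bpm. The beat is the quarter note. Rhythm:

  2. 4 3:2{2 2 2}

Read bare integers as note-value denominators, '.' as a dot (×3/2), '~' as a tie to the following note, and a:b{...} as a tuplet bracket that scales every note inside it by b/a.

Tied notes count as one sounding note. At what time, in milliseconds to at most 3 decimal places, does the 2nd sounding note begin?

1. 0.0ms @ 0 + 2307.692ms (3)
2. 2307.692ms @ 3 + 769.231ms (1)
3. 3076.923ms @ 4 + 1025.641ms (4/3)
4. 4102.564ms @ 16/3 + 1025.641ms (4/3)
5. 5128.205ms @ 20/3 + 1025.641ms (4/3)

note 2 onset = 3b = 2307.692ms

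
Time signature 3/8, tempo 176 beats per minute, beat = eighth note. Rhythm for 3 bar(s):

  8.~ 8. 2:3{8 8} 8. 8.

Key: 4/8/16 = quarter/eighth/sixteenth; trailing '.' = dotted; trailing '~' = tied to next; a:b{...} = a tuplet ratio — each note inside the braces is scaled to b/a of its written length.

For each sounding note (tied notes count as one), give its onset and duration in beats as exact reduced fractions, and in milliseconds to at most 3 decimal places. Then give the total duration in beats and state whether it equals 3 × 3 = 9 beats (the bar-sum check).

1) 0.0ms=0b +1022.727ms=3b
2) 1022.727ms=3b +511.364ms=3/2b
3) 1534.091ms=9/2b +511.364ms=3/2b
4) 2045.455ms=6b +511.364ms=3/2b
5) 2556.818ms=15/2b +511.364ms=3/2b
Σ=9b of 9 (176bpm 3/8) — PASS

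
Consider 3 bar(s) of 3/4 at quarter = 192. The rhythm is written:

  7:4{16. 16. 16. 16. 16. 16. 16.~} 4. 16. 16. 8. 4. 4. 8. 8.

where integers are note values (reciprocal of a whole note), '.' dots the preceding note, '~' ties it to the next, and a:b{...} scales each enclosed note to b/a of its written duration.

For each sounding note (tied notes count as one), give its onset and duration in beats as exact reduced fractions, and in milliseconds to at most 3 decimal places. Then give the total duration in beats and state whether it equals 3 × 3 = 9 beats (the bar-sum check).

1) 0.0ms=0b +66.964ms=3/14b
2) 66.964ms=3/14b +66.964ms=3/14b
3) 133.929ms=3/7b +66.964ms=3/14b
4) 200.893ms=9/14b +66.964ms=3/14b
5) 267.857ms=6/7b +66.964ms=3/14b
6) 334.821ms=15/14b +66.964ms=3/14b
7) 401.786ms=9/7b +535.714ms=12/7b
8) 937.5ms=3b +117.188ms=3/8b
9) 1054.688ms=27/8b +117.188ms=3/8b
10) 1171.875ms=15/4b +234.375ms=3/4b
11) 1406.25ms=9/2b +468.75ms=3/2b
12) 1875.0ms=6b +468.75ms=3/2b
13) 2343.75ms=15/2b +234.375ms=3/4b
14) 2578.125ms=33/4b +234.375ms=3/4b
Σ=9b of 9 (192bpm 3/4) — PASS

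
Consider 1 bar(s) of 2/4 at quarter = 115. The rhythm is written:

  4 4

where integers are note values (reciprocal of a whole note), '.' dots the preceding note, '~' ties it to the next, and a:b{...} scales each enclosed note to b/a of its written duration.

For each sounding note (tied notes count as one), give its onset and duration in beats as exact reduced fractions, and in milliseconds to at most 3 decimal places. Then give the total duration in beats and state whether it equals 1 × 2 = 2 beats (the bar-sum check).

1) 0.0ms=0b +521.739ms=1b
2) 521.739ms=1b +521.739ms=1b
Σ=2b of 2 (115bpm 2/4) — PASS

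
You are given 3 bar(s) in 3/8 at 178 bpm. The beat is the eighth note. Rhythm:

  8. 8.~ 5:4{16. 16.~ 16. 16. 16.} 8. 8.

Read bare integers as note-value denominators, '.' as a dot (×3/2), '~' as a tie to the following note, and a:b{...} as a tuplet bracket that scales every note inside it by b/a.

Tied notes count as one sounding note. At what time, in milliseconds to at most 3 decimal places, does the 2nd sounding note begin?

1. 0.0ms @ 0 + 505.618ms (3/2)
2. 505.618ms @ 3/2 + 707.865ms (21/10)
3. 1213.483ms @ 18/5 + 404.494ms (6/5)
4. 1617.978ms @ 24/5 + 202.247ms (3/5)
5. 1820.225ms @ 27/5 + 202.247ms (3/5)
6. 2022.472ms @ 6 + 505.618ms (3/2)
7. 2528.09ms @ 15/2 + 505.618ms (3/2)

note 2 onset = 3/2b = 505.618ms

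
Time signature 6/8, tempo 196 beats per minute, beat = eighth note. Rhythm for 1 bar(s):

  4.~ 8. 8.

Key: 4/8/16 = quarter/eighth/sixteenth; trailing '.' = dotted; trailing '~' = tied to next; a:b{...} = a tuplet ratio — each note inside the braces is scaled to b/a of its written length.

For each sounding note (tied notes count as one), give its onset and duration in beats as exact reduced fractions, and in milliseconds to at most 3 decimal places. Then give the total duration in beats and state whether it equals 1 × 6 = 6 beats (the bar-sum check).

1) 0.0ms=0b +1377.551ms=9/2b
2) 1377.551ms=9/2b +459.184ms=3/2b
Σ=6b of 6 (196bpm 6/8) — PASS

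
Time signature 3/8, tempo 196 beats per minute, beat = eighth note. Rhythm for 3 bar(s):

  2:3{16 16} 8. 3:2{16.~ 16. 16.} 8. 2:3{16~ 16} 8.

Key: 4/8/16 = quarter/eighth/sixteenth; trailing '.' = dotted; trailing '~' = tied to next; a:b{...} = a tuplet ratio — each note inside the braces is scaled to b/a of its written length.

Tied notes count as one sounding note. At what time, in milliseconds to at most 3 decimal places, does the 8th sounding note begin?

1. 0.0ms @ 0 + 229.592ms (3/4)
2. 229.592ms @ 3/4 + 229.592ms (3/4)
3. 459.184ms @ 3/2 + 459.184ms (3/2)
4. 918.367ms @ 3 + 306.122ms (1)
5. 1224.49ms @ 4 + 153.061ms (1/2)
6. 1377.551ms @ 9/2 + 459.184ms (3/2)
7. 1836.735ms @ 6 + 459.184ms (3/2)
8. 2295.918ms @ 15/2 + 459.184ms (3/2)

note 8 onset = 15/2b = 2295.918ms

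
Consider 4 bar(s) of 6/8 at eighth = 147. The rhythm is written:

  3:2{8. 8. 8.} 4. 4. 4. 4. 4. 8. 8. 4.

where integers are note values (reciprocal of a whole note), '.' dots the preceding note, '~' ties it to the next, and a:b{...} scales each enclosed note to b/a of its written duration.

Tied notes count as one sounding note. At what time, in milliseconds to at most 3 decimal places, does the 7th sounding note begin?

1. 0.0ms @ 0 + 408.163ms (1)
2. 408.163ms @ 1 + 408.163ms (1)
3. 816.327ms @ 2 + 408.163ms (1)
4. 1224.49ms @ 3 + 1224.49ms (3)
5. 2448.98ms @ 6 + 1224.49ms (3)
6. 3673.469ms @ 9 + 1224.49ms (3)
7. 4897.959ms @ 12 + 1224.49ms (3)
8. 6122.449ms @ 15 + 1224.49ms (3)
9. 7346.939ms @ 18 + 612.245ms (3/2)
10. 7959.184ms @ 39/2 + 612.245ms (3/2)
11. 8571.429ms @ 21 + 1224.49ms (3)

note 7 onset = 12b = 4897.959ms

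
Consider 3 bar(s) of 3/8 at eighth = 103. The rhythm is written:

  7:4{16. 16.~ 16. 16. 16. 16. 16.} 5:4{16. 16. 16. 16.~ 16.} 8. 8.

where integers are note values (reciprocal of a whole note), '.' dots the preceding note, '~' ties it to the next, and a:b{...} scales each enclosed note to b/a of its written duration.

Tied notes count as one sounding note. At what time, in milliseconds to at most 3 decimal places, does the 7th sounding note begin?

1. 0.0ms @ 0 + 249.653ms (3/7)
2. 249.653ms @ 3/7 + 499.307ms (6/7)
3. 748.96ms @ 9/7 + 249.653ms (3/7)
4. 998.613ms @ 12/7 + 249.653ms (3/7)
5. 1248.266ms @ 15/7 + 249.653ms (3/7)
6. 1497.92ms @ 18/7 + 249.653ms (3/7)
7. 1747.573ms @ 3 + 349.515ms (3/5)
8. 2097.087ms @ 18/5 + 349.515ms (3/5)
9. 2446.602ms @ 21/5 + 349.515ms (3/5)
10. 2796.117ms @ 24/5 + 699.029ms (6/5)
11. 3495.146ms @ 6 + 873.786ms (3/2)
12. 4368.932ms @ 15/2 + 873.786ms (3/2)

note 7 onset = 3b = 1747.573ms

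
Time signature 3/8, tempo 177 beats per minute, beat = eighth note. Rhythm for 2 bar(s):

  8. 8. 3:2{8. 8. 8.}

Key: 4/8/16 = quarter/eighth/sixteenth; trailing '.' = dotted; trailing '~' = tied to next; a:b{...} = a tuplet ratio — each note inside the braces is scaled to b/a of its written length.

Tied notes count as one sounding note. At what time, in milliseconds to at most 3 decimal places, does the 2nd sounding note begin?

1. 0.0ms @ 0 + 508.475ms (3/2)
2. 508.475ms @ 3/2 + 508.475ms (3/2)
3. 1016.949ms @ 3 + 338.983ms (1)
4. 1355.932ms @ 4 + 338.983ms (1)
5. 1694.915ms @ 5 + 338.983ms (1)

note 2 onset = 3/2b = 508.475ms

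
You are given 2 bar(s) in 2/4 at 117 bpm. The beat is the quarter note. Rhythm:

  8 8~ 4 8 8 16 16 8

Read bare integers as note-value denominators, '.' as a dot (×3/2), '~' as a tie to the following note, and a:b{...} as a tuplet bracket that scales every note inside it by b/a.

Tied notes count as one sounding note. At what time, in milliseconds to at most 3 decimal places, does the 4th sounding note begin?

note 4 onset = 5/2b = 1282.051ms

1. 0.0ms @ 0 + 256.41ms (1/2)
2. 256.41ms @ 1/2 + 769.231ms (3/2)
3. 1025.641ms @ 2 + 256.41ms (1/2)
4. 1282.051ms @ 5/2 + 256.41ms (1/2)
5. 1538.462ms @ 3 + 128.205ms (1/4)
6. 1666.667ms @ 13/4 + 128.205ms (1/4)
7. 1794.872ms @ 7/2 + 256.41ms (1/2)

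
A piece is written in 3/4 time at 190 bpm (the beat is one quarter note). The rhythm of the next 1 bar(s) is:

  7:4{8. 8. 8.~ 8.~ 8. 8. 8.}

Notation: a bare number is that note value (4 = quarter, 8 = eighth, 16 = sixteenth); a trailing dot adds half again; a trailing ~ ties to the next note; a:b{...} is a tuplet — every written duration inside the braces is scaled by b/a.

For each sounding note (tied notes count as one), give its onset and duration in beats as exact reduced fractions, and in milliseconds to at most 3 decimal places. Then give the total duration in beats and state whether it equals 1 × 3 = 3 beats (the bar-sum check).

1) 0.0ms=0b +135.338ms=3/7b
2) 135.338ms=3/7b +135.338ms=3/7b
3) 270.677ms=6/7b +406.015ms=9/7b
4) 676.692ms=15/7b +135.338ms=3/7b
5) 812.03ms=18/7b +135.338ms=3/7b
Σ=3b of 3 (190bpm 3/4) — PASS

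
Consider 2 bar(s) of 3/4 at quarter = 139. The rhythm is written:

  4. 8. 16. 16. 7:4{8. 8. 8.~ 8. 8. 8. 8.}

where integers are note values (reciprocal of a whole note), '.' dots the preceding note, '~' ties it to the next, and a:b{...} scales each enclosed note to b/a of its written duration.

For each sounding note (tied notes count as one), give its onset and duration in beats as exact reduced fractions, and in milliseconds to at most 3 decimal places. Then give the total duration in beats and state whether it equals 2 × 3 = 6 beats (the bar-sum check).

1) 0.0ms=0b +647.482ms=3/2b
2) 647.482ms=3/2b +323.741ms=3/4b
3) 971.223ms=9/4b +161.871ms=3/8b
4) 1133.094ms=21/8b +161.871ms=3/8b
5) 1294.964ms=3b +184.995ms=3/7b
6) 1479.959ms=24/7b +184.995ms=3/7b
7) 1664.954ms=27/7b +369.99ms=6/7b
8) 2034.943ms=33/7b +184.995ms=3/7b
9) 2219.938ms=36/7b +184.995ms=3/7b
10) 2404.933ms=39/7b +184.995ms=3/7b
Σ=6b of 6 (139bpm 3/4) — PASS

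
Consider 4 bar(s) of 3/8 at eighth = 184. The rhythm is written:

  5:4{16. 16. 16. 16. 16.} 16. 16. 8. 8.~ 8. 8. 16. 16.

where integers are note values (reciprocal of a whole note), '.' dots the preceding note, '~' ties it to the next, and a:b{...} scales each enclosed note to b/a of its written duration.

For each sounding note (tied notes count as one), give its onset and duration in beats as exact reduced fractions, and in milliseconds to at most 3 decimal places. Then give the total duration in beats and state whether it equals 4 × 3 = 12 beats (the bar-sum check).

1) 0.0ms=0b +195.652ms=3/5b
2) 195.652ms=3/5b +195.652ms=3/5b
3) 391.304ms=6/5b +195.652ms=3/5b
4) 586.957ms=9/5b +195.652ms=3/5b
5) 782.609ms=12/5b +195.652ms=3/5b
6) 978.261ms=3b +244.565ms=3/4b
7) 1222.826ms=15/4b +244.565ms=3/4b
8) 1467.391ms=9/2b +489.13ms=3/2b
9) 1956.522ms=6b +978.261ms=3b
10) 2934.783ms=9b +489.13ms=3/2b
11) 3423.913ms=21/2b +244.565ms=3/4b
12) 3668.478ms=45/4b +244.565ms=3/4b
Σ=12b of 12 (184bpm 3/8) — PASS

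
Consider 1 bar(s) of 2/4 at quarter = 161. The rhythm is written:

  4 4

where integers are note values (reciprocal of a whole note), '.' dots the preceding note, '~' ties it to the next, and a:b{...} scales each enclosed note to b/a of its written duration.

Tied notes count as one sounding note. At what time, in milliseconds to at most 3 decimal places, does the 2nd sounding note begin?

note 2 onset = 1b = 372.671ms

1. 0.0ms @ 0 + 372.671ms (1)
2. 372.671ms @ 1 + 372.671ms (1)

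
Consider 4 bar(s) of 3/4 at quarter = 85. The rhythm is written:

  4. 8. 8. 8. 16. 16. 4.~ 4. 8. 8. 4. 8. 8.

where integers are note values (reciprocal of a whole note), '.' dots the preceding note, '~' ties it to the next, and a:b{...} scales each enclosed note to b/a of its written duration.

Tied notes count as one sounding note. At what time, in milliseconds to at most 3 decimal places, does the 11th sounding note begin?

1. 0.0ms @ 0 + 1058.824ms (3/2)
2. 1058.824ms @ 3/2 + 529.412ms (3/4)
3. 1588.235ms @ 9/4 + 529.412ms (3/4)
4. 2117.647ms @ 3 + 529.412ms (3/4)
5. 2647.059ms @ 15/4 + 264.706ms (3/8)
6. 2911.765ms @ 33/8 + 264.706ms (3/8)
7. 3176.471ms @ 9/2 + 2117.647ms (3)
8. 5294.118ms @ 15/2 + 529.412ms (3/4)
9. 5823.529ms @ 33/4 + 529.412ms (3/4)
10. 6352.941ms @ 9 + 1058.824ms (3/2)
11. 7411.765ms @ 21/2 + 529.412ms (3/4)
12. 7941.176ms @ 45/4 + 529.412ms (3/4)

note 11 onset = 21/2b = 7411.765ms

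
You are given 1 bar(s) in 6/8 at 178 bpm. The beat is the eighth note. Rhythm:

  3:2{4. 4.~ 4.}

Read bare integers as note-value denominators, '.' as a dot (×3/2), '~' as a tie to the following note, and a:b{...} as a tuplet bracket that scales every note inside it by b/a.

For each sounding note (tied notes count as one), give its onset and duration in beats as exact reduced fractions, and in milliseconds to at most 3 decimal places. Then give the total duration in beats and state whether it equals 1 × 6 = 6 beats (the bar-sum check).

1) 0.0ms=0b +674.157ms=2b
2) 674.157ms=2b +1348.315ms=4b
Σ=6b of 6 (178bpm 6/8) — PASS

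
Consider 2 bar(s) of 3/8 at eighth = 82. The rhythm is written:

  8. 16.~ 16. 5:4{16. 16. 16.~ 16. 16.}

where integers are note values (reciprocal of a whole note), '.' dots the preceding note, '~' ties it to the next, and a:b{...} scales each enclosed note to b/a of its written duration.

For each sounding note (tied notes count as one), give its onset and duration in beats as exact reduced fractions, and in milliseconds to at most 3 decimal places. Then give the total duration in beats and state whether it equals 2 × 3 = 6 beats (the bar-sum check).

1) 0.0ms=0b +1097.561ms=3/2b
2) 1097.561ms=3/2b +1097.561ms=3/2b
3) 2195.122ms=3b +439.024ms=3/5b
4) 2634.146ms=18/5b +439.024ms=3/5b
5) 3073.171ms=21/5b +878.049ms=6/5b
6) 3951.22ms=27/5b +439.024ms=3/5b
Σ=6b of 6 (82bpm 3/8) — PASS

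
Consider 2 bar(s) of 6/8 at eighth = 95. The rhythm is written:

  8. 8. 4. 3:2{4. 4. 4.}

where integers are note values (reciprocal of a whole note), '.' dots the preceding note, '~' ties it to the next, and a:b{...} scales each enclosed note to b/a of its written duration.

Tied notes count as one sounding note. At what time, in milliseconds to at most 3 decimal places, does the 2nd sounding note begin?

1. 0.0ms @ 0 + 947.368ms (3/2)
2. 947.368ms @ 3/2 + 947.368ms (3/2)
3. 1894.737ms @ 3 + 1894.737ms (3)
4. 3789.474ms @ 6 + 1263.158ms (2)
5. 5052.632ms @ 8 + 1263.158ms (2)
6. 6315.789ms @ 10 + 1263.158ms (2)

note 2 onset = 3/2b = 947.368ms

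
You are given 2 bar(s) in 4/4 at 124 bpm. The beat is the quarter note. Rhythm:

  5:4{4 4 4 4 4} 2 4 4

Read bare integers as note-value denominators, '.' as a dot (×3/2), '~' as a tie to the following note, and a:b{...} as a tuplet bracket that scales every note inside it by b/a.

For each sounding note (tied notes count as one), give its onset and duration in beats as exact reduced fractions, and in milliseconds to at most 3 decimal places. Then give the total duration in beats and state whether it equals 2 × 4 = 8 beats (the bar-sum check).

1) 0.0ms=0b +387.097ms=4/5b
2) 387.097ms=4/5b +387.097ms=4/5b
3) 774.194ms=8/5b +387.097ms=4/5b
4) 1161.29ms=12/5b +387.097ms=4/5b
5) 1548.387ms=16/5b +387.097ms=4/5b
6) 1935.484ms=4b +967.742ms=2b
7) 2903.226ms=6b +483.871ms=1b
8) 3387.097ms=7b +483.871ms=1b
Σ=8b of 8 (124bpm 4/4) — PASS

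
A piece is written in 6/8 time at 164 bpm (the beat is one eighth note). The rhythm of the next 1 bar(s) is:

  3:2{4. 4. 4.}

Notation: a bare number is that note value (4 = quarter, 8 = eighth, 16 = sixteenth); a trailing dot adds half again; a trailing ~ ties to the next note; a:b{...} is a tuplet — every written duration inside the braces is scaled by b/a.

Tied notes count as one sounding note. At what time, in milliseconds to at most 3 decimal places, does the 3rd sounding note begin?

1. 0.0ms @ 0 + 731.707ms (2)
2. 731.707ms @ 2 + 731.707ms (2)
3. 1463.415ms @ 4 + 731.707ms (2)

note 3 onset = 4b = 1463.415ms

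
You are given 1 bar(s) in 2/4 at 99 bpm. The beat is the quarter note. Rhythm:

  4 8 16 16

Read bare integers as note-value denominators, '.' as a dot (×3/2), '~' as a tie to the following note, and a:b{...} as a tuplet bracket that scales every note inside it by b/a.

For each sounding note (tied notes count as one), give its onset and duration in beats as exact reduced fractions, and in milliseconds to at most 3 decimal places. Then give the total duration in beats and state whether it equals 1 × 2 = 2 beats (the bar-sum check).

1) 0.0ms=0b +606.061ms=1b
2) 606.061ms=1b +303.03ms=1/2b
3) 909.091ms=3/2b +151.515ms=1/4b
4) 1060.606ms=7/4b +151.515ms=1/4b
Σ=2b of 2 (99bpm 2/4) — PASS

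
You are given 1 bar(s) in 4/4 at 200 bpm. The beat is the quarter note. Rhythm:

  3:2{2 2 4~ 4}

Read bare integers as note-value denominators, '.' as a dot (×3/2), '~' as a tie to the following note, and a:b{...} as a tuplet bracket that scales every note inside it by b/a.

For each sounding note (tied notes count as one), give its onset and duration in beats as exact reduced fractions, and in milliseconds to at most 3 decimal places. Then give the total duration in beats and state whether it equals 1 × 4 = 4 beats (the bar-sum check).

1) 0.0ms=0b +400.0ms=4/3b
2) 400.0ms=4/3b +400.0ms=4/3b
3) 800.0ms=8/3b +400.0ms=4/3b
Σ=4b of 4 (200bpm 4/4) — PASS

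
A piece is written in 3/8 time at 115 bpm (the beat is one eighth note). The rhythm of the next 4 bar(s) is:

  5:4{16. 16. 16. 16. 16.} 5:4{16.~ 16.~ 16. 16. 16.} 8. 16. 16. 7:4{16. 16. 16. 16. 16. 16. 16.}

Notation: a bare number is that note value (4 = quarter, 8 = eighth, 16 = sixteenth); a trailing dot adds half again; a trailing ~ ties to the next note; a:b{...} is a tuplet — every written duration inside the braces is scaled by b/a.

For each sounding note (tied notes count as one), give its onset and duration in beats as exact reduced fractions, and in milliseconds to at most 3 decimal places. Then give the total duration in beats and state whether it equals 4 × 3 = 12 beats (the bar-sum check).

1) 0.0ms=0b +313.043ms=3/5b
2) 313.043ms=3/5b +313.043ms=3/5b
3) 626.087ms=6/5b +313.043ms=3/5b
4) 939.13ms=9/5b +313.043ms=3/5b
5) 1252.174ms=12/5b +313.043ms=3/5b
6) 1565.217ms=3b +939.13ms=9/5b
7) 2504.348ms=24/5b +313.043ms=3/5b
8) 2817.391ms=27/5b +313.043ms=3/5b
9) 3130.435ms=6b +782.609ms=3/2b
10) 3913.043ms=15/2b +391.304ms=3/4b
11) 4304.348ms=33/4b +391.304ms=3/4b
12) 4695.652ms=9b +223.602ms=3/7b
13) 4919.255ms=66/7b +223.602ms=3/7b
14) 5142.857ms=69/7b +223.602ms=3/7b
15) 5366.46ms=72/7b +223.602ms=3/7b
16) 5590.062ms=75/7b +223.602ms=3/7b
17) 5813.665ms=78/7b +223.602ms=3/7b
18) 6037.267ms=81/7b +223.602ms=3/7b
Σ=12b of 12 (115bpm 3/8) — PASS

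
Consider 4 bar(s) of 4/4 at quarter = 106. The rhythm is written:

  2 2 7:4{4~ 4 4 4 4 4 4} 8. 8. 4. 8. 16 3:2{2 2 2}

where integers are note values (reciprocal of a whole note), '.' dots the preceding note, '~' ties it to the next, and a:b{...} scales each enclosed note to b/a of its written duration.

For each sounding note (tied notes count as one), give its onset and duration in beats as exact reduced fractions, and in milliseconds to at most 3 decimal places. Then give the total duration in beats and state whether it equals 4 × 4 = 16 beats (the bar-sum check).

1) 0.0ms=0b +1132.075ms=2b
2) 1132.075ms=2b +1132.075ms=2b
3) 2264.151ms=4b +646.9ms=8/7b
4) 2911.051ms=36/7b +323.45ms=4/7b
5) 3234.501ms=40/7b +323.45ms=4/7b
6) 3557.951ms=44/7b +323.45ms=4/7b
7) 3881.402ms=48/7b +323.45ms=4/7b
8) 4204.852ms=52/7b +323.45ms=4/7b
9) 4528.302ms=8b +424.528ms=3/4b
10) 4952.83ms=35/4b +424.528ms=3/4b
11) 5377.358ms=19/2b +849.057ms=3/2b
12) 6226.415ms=11b +424.528ms=3/4b
13) 6650.943ms=47/4b +141.509ms=1/4b
14) 6792.453ms=12b +754.717ms=4/3b
15) 7547.17ms=40/3b +754.717ms=4/3b
16) 8301.887ms=44/3b +754.717ms=4/3b
Σ=16b of 16 (106bpm 4/4) — PASS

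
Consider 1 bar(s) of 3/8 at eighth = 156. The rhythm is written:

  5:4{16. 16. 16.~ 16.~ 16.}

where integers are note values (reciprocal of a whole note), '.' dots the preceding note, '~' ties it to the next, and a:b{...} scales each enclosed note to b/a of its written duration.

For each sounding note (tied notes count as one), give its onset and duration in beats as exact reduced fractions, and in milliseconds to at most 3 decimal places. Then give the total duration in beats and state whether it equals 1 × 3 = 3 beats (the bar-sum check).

1) 0.0ms=0b +230.769ms=3/5b
2) 230.769ms=3/5b +230.769ms=3/5b
3) 461.538ms=6/5b +692.308ms=9/5b
Σ=3b of 3 (156bpm 3/8) — PASS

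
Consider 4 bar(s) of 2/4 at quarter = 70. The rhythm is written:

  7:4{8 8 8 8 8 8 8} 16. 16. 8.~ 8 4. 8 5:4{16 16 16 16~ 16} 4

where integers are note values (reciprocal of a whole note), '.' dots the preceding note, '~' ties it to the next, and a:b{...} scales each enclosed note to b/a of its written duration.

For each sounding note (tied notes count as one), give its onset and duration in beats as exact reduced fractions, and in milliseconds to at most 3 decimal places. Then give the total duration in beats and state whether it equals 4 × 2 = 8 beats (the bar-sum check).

1) 0.0ms=0b +244.898ms=2/7b
2) 244.898ms=2/7b +244.898ms=2/7b
3) 489.796ms=4/7b +244.898ms=2/7b
4) 734.694ms=6/7b +244.898ms=2/7b
5) 979.592ms=8/7b +244.898ms=2/7b
6) 1224.49ms=10/7b +244.898ms=2/7b
7) 1469.388ms=12/7b +244.898ms=2/7b
8) 1714.286ms=2b +321.429ms=3/8b
9) 2035.714ms=19/8b +321.429ms=3/8b
10) 2357.143ms=11/4b +1071.429ms=5/4b
11) 3428.571ms=4b +1285.714ms=3/2b
12) 4714.286ms=11/2b +428.571ms=1/2b
13) 5142.857ms=6b +171.429ms=1/5b
14) 5314.286ms=31/5b +171.429ms=1/5b
15) 5485.714ms=32/5b +171.429ms=1/5b
16) 5657.143ms=33/5b +342.857ms=2/5b
17) 6000.0ms=7b +857.143ms=1b
Σ=8b of 8 (70bpm 2/4) — PASS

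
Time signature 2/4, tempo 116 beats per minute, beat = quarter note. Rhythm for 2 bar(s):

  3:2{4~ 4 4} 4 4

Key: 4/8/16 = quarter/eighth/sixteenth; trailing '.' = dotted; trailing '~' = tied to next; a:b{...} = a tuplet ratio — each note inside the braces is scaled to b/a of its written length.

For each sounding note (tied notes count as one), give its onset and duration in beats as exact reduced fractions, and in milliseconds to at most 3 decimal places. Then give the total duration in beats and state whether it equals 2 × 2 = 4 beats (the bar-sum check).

1) 0.0ms=0b +689.655ms=4/3b
2) 689.655ms=4/3b +344.828ms=2/3b
3) 1034.483ms=2b +517.241ms=1b
4) 1551.724ms=3b +517.241ms=1b
Σ=4b of 4 (116bpm 2/4) — PASS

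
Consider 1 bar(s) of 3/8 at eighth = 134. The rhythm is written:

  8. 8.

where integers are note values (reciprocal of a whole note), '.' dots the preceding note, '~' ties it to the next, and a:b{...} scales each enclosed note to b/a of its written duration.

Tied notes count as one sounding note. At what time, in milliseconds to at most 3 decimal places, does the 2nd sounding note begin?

1. 0.0ms @ 0 + 671.642ms (3/2)
2. 671.642ms @ 3/2 + 671.642ms (3/2)

note 2 onset = 3/2b = 671.642ms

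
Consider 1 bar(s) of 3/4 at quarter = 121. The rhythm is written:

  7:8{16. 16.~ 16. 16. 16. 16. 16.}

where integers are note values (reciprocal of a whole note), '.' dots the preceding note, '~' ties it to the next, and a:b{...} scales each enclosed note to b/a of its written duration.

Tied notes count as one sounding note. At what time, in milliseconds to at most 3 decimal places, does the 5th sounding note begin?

note 5 onset = 15/7b = 1062.574ms

1. 0.0ms @ 0 + 212.515ms (3/7)
2. 212.515ms @ 3/7 + 425.03ms (6/7)
3. 637.544ms @ 9/7 + 212.515ms (3/7)
4. 850.059ms @ 12/7 + 212.515ms (3/7)
5. 1062.574ms @ 15/7 + 212.515ms (3/7)
6. 1275.089ms @ 18/7 + 212.515ms (3/7)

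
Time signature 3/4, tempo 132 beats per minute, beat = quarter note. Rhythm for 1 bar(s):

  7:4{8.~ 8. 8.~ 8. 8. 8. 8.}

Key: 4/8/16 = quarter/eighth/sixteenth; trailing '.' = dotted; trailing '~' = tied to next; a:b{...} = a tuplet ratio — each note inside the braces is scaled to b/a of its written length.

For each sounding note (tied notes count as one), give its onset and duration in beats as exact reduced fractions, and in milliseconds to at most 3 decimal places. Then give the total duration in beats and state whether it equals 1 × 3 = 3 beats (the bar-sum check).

1) 0.0ms=0b +389.61ms=6/7b
2) 389.61ms=6/7b +389.61ms=6/7b
3) 779.221ms=12/7b +194.805ms=3/7b
4) 974.026ms=15/7b +194.805ms=3/7b
5) 1168.831ms=18/7b +194.805ms=3/7b
Σ=3b of 3 (132bpm 3/4) — PASS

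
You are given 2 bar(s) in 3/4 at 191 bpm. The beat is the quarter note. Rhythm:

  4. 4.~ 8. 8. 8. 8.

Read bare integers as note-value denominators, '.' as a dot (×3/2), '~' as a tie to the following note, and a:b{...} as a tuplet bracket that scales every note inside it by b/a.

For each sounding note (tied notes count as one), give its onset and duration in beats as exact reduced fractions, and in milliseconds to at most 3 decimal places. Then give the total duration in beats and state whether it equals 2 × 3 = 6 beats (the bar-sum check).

1) 0.0ms=0b +471.204ms=3/2b
2) 471.204ms=3/2b +706.806ms=9/4b
3) 1178.01ms=15/4b +235.602ms=3/4b
4) 1413.613ms=9/2b +235.602ms=3/4b
5) 1649.215ms=21/4b +235.602ms=3/4b
Σ=6b of 6 (191bpm 3/4) — PASS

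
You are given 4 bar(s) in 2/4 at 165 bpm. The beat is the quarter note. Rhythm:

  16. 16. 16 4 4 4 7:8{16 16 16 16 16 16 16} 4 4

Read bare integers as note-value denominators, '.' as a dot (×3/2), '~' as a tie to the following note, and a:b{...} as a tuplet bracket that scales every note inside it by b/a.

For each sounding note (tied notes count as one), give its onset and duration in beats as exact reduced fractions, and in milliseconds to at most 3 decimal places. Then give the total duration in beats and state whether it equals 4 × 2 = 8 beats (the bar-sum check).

1) 0.0ms=0b +136.364ms=3/8b
2) 136.364ms=3/8b +136.364ms=3/8b
3) 272.727ms=3/4b +90.909ms=1/4b
4) 363.636ms=1b +363.636ms=1b
5) 727.273ms=2b +363.636ms=1b
6) 1090.909ms=3b +363.636ms=1b
7) 1454.545ms=4b +103.896ms=2/7b
8) 1558.442ms=30/7b +103.896ms=2/7b
9) 1662.338ms=32/7b +103.896ms=2/7b
10) 1766.234ms=34/7b +103.896ms=2/7b
11) 1870.13ms=36/7b +103.896ms=2/7b
12) 1974.026ms=38/7b +103.896ms=2/7b
13) 2077.922ms=40/7b +103.896ms=2/7b
14) 2181.818ms=6b +363.636ms=1b
15) 2545.455ms=7b +363.636ms=1b
Σ=8b of 8 (165bpm 2/4) — PASS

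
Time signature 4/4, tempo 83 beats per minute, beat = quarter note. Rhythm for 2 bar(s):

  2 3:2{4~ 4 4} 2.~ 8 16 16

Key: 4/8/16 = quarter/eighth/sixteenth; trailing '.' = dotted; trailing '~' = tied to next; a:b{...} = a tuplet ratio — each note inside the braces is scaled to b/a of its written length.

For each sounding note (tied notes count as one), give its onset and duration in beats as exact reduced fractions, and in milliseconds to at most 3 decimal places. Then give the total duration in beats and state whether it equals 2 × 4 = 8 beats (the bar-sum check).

1) 0.0ms=0b +1445.783ms=2b
2) 1445.783ms=2b +963.855ms=4/3b
3) 2409.639ms=10/3b +481.928ms=2/3b
4) 2891.566ms=4b +2530.12ms=7/2b
5) 5421.687ms=15/2b +180.723ms=1/4b
6) 5602.41ms=31/4b +180.723ms=1/4b
Σ=8b of 8 (83bpm 4/4) — PASS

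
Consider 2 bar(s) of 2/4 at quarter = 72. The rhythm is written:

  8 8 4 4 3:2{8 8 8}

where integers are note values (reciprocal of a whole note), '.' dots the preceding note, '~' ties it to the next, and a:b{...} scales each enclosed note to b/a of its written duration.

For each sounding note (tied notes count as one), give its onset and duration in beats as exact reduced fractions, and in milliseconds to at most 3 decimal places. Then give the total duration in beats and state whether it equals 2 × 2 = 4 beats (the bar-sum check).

1) 0.0ms=0b +416.667ms=1/2b
2) 416.667ms=1/2b +416.667ms=1/2b
3) 833.333ms=1b +833.333ms=1b
4) 1666.667ms=2b +833.333ms=1b
5) 2500.0ms=3b +277.778ms=1/3b
6) 2777.778ms=10/3b +277.778ms=1/3b
7) 3055.556ms=11/3b +277.778ms=1/3b
Σ=4b of 4 (72bpm 2/4) — PASS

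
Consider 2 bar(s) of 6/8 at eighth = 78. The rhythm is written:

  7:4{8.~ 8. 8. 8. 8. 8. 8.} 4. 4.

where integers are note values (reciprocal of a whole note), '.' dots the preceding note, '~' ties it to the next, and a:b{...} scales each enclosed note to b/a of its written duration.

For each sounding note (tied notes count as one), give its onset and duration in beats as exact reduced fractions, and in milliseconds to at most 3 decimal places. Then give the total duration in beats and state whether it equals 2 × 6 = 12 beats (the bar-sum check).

1) 0.0ms=0b +1318.681ms=12/7b
2) 1318.681ms=12/7b +659.341ms=6/7b
3) 1978.022ms=18/7b +659.341ms=6/7b
4) 2637.363ms=24/7b +659.341ms=6/7b
5) 3296.703ms=30/7b +659.341ms=6/7b
6) 3956.044ms=36/7b +659.341ms=6/7b
7) 4615.385ms=6b +2307.692ms=3b
8) 6923.077ms=9b +2307.692ms=3b
Σ=12b of 12 (78bpm 6/8) — PASS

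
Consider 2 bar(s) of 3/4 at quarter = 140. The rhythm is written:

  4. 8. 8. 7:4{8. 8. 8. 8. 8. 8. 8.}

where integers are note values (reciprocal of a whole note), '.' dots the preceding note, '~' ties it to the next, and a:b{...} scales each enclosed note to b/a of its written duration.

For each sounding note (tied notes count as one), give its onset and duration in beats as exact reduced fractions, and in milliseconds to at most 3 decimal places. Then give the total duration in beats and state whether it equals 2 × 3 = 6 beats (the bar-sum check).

1) 0.0ms=0b +642.857ms=3/2b
2) 642.857ms=3/2b +321.429ms=3/4b
3) 964.286ms=9/4b +321.429ms=3/4b
4) 1285.714ms=3b +183.673ms=3/7b
5) 1469.388ms=24/7b +183.673ms=3/7b
6) 1653.061ms=27/7b +183.673ms=3/7b
7) 1836.735ms=30/7b +183.673ms=3/7b
8) 2020.408ms=33/7b +183.673ms=3/7b
9) 2204.082ms=36/7b +183.673ms=3/7b
10) 2387.755ms=39/7b +183.673ms=3/7b
Σ=6b of 6 (140bpm 3/4) — PASS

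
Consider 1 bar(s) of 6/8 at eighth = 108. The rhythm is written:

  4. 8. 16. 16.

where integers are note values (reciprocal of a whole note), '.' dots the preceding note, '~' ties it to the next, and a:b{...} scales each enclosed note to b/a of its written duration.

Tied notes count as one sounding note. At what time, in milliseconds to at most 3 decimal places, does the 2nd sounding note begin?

note 2 onset = 3b = 1666.667ms

1. 0.0ms @ 0 + 1666.667ms (3)
2. 1666.667ms @ 3 + 833.333ms (3/2)
3. 2500.0ms @ 9/2 + 416.667ms (3/4)
4. 2916.667ms @ 21/4 + 416.667ms (3/4)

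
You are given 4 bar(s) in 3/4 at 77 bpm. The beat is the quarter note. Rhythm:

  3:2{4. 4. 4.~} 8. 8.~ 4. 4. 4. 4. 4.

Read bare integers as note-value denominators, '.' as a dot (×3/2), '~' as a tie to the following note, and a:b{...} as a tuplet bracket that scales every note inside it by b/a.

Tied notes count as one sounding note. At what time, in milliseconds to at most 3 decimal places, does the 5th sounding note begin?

1. 0.0ms @ 0 + 779.221ms (1)
2. 779.221ms @ 1 + 779.221ms (1)
3. 1558.442ms @ 2 + 1363.636ms (7/4)
4. 2922.078ms @ 15/4 + 1753.247ms (9/4)
5. 4675.325ms @ 6 + 1168.831ms (3/2)
6. 5844.156ms @ 15/2 + 1168.831ms (3/2)
7. 7012.987ms @ 9 + 1168.831ms (3/2)
8. 8181.818ms @ 21/2 + 1168.831ms (3/2)

note 5 onset = 6b = 4675.325ms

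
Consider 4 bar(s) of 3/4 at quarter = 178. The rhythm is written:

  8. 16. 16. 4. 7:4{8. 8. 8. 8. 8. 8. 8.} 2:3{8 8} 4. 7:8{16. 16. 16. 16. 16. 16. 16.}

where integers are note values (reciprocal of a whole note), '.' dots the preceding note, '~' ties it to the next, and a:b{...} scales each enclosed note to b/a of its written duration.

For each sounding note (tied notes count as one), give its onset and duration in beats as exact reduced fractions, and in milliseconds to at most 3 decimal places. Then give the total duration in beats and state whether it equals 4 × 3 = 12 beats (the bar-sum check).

1) 0.0ms=0b +252.809ms=3/4b
2) 252.809ms=3/4b +126.404ms=3/8b
3) 379.213ms=9/8b +126.404ms=3/8b
4) 505.618ms=3/2b +505.618ms=3/2b
5) 1011.236ms=3b +144.462ms=3/7b
6) 1155.698ms=24/7b +144.462ms=3/7b
7) 1300.161ms=27/7b +144.462ms=3/7b
8) 1444.623ms=30/7b +144.462ms=3/7b
9) 1589.085ms=33/7b +144.462ms=3/7b
10) 1733.547ms=36/7b +144.462ms=3/7b
11) 1878.01ms=39/7b +144.462ms=3/7b
12) 2022.472ms=6b +252.809ms=3/4b
13) 2275.281ms=27/4b +252.809ms=3/4b
14) 2528.09ms=15/2b +505.618ms=3/2b
15) 3033.708ms=9b +144.462ms=3/7b
16) 3178.17ms=66/7b +144.462ms=3/7b
17) 3322.632ms=69/7b +144.462ms=3/7b
18) 3467.095ms=72/7b +144.462ms=3/7b
19) 3611.557ms=75/7b +144.462ms=3/7b
20) 3756.019ms=78/7b +144.462ms=3/7b
21) 3900.482ms=81/7b +144.462ms=3/7b
Σ=12b of 12 (178bpm 3/4) — PASS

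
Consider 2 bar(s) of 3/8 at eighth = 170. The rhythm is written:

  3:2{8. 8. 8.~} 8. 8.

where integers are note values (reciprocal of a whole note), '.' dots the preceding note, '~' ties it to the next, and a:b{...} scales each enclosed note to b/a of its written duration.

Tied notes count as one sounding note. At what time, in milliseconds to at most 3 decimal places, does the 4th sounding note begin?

note 4 onset = 9/2b = 1588.235ms

1. 0.0ms @ 0 + 352.941ms (1)
2. 352.941ms @ 1 + 352.941ms (1)
3. 705.882ms @ 2 + 882.353ms (5/2)
4. 1588.235ms @ 9/2 + 529.412ms (3/2)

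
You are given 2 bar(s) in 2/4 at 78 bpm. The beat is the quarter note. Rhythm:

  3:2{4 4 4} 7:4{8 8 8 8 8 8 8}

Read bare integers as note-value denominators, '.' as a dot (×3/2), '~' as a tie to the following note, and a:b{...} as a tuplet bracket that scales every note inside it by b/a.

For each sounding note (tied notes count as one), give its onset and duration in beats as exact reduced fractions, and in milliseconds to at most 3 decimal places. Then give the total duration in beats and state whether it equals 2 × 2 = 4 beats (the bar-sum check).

1) 0.0ms=0b +512.821ms=2/3b
2) 512.821ms=2/3b +512.821ms=2/3b
3) 1025.641ms=4/3b +512.821ms=2/3b
4) 1538.462ms=2b +219.78ms=2/7b
5) 1758.242ms=16/7b +219.78ms=2/7b
6) 1978.022ms=18/7b +219.78ms=2/7b
7) 2197.802ms=20/7b +219.78ms=2/7b
8) 2417.582ms=22/7b +219.78ms=2/7b
9) 2637.363ms=24/7b +219.78ms=2/7b
10) 2857.143ms=26/7b +219.78ms=2/7b
Σ=4b of 4 (78bpm 2/4) — PASS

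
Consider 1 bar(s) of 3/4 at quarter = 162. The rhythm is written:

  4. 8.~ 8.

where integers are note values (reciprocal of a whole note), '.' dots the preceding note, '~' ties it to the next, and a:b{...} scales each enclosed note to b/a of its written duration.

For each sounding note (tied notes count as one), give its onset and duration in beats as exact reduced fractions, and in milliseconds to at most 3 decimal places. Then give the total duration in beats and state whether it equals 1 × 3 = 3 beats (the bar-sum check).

1) 0.0ms=0b +555.556ms=3/2b
2) 555.556ms=3/2b +555.556ms=3/2b
Σ=3b of 3 (162bpm 3/4) — PASS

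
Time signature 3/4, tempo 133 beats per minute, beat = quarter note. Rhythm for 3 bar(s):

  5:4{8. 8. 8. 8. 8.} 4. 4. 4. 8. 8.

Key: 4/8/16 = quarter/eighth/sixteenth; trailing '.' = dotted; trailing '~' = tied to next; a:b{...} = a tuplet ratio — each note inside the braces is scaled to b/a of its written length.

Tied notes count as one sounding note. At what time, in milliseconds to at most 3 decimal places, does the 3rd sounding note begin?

1. 0.0ms @ 0 + 270.677ms (3/5)
2. 270.677ms @ 3/5 + 270.677ms (3/5)
3. 541.353ms @ 6/5 + 270.677ms (3/5)
4. 812.03ms @ 9/5 + 270.677ms (3/5)
5. 1082.707ms @ 12/5 + 270.677ms (3/5)
6. 1353.383ms @ 3 + 676.692ms (3/2)
7. 2030.075ms @ 9/2 + 676.692ms (3/2)
8. 2706.767ms @ 6 + 676.692ms (3/2)
9. 3383.459ms @ 15/2 + 338.346ms (3/4)
10. 3721.805ms @ 33/4 + 338.346ms (3/4)

note 3 onset = 6/5b = 541.353ms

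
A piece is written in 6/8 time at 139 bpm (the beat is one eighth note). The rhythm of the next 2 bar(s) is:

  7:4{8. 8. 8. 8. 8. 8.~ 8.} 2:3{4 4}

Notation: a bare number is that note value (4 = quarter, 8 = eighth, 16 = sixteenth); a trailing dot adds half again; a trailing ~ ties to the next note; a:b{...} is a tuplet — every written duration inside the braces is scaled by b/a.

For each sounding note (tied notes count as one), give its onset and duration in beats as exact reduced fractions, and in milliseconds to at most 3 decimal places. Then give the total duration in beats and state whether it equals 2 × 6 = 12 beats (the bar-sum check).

1) 0.0ms=0b +369.99ms=6/7b
2) 369.99ms=6/7b +369.99ms=6/7b
3) 739.979ms=12/7b +369.99ms=6/7b
4) 1109.969ms=18/7b +369.99ms=6/7b
5) 1479.959ms=24/7b +369.99ms=6/7b
6) 1849.949ms=30/7b +739.979ms=12/7b
7) 2589.928ms=6b +1294.964ms=3b
8) 3884.892ms=9b +1294.964ms=3b
Σ=12b of 12 (139bpm 6/8) — PASS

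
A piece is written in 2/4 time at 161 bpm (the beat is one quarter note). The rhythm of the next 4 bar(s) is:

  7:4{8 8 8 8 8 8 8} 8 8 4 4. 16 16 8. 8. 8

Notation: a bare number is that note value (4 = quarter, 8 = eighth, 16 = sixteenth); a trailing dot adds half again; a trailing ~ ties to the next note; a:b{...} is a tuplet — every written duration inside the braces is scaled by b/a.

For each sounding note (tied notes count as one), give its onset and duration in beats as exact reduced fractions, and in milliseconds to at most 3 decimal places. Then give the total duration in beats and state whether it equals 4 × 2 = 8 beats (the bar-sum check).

1) 0.0ms=0b +106.477ms=2/7b
2) 106.477ms=2/7b +106.477ms=2/7b
3) 212.955ms=4/7b +106.477ms=2/7b
4) 319.432ms=6/7b +106.477ms=2/7b
5) 425.909ms=8/7b +106.477ms=2/7b
6) 532.387ms=10/7b +106.477ms=2/7b
7) 638.864ms=12/7b +106.477ms=2/7b
8) 745.342ms=2b +186.335ms=1/2b
9) 931.677ms=5/2b +186.335ms=1/2b
10) 1118.012ms=3b +372.671ms=1b
11) 1490.683ms=4b +559.006ms=3/2b
12) 2049.689ms=11/2b +93.168ms=1/4b
13) 2142.857ms=23/4b +93.168ms=1/4b
14) 2236.025ms=6b +279.503ms=3/4b
15) 2515.528ms=27/4b +279.503ms=3/4b
16) 2795.031ms=15/2b +186.335ms=1/2b
Σ=8b of 8 (161bpm 2/4) — PASS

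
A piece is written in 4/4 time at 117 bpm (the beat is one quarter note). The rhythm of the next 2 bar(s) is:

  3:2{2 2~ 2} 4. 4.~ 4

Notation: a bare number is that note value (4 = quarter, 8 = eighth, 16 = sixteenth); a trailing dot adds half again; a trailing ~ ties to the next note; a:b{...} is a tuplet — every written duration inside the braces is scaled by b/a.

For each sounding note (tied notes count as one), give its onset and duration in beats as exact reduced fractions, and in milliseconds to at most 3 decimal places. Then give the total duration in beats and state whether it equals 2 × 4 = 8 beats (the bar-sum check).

1) 0.0ms=0b +683.761ms=4/3b
2) 683.761ms=4/3b +1367.521ms=8/3b
3) 2051.282ms=4b +769.231ms=3/2b
4) 2820.513ms=11/2b +1282.051ms=5/2b
Σ=8b of 8 (117bpm 4/4) — PASS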